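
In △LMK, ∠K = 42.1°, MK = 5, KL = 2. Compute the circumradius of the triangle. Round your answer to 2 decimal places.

By the law of cosines, LM² = MK² + KL² − 2·MK·KL·cos K = 14.16, so LM ≈ 3.763.
Area = ½·MK·KL·sin K ≈ 3.3521.
Circumradius = LM/(2 sin K) ≈ 2.8065.

R ≈ 2.81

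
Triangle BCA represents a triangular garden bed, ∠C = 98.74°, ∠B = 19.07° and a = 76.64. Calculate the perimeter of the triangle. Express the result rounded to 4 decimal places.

perimeter ≈ 190.5916

The third angle is ∠A = 180° − ∠B − ∠C = 62.19°.
Law of sines: b = a·sin B/sin A ≈ 28.31.
Law of sines: c = a·sin C/sin A ≈ 85.642.
Semiperimeter s = (28.31+85.642+76.64)/2 = 95.296.
Perimeter = 28.31 + 85.642 + 76.64 = 190.59.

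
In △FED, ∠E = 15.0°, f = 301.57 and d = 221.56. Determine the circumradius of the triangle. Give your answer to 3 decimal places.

By the law of cosines, e² = d² + f² − 2·d·f·cos E = 10955, so e ≈ 104.67.
Area = ½·d·f·sin E ≈ 8646.6.
Circumradius = e/(2 sin E) ≈ 202.2.

202.199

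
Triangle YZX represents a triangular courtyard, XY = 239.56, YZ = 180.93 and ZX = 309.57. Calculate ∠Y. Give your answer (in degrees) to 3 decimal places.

By the law of cosines, cos Y = (XY² + YZ² − ZX²) / (2·XY·YZ) ≈ -0.06586, so ∠Y ≈ 93.78°.

93.776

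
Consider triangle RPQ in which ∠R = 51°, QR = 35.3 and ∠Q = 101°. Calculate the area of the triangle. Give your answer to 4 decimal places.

1012.4167

The third angle is ∠P = 180° − ∠Q − ∠R = 28.00°.
Law of sines: PQ = QR·sin R/sin P ≈ 58.434.
Law of sines: RP = QR·sin Q/sin P ≈ 73.809.
Area = ½·QR·PQ·sin Q ≈ 1012.4.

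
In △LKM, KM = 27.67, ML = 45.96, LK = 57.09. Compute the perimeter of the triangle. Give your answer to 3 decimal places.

Perimeter = 27.67 + 45.96 + 57.09 = 130.72.

perimeter ≈ 130.720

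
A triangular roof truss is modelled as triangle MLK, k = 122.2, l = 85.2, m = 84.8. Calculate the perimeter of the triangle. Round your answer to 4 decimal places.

Perimeter = 84.8 + 85.2 + 122.2 = 292.2.

perimeter ≈ 292.2000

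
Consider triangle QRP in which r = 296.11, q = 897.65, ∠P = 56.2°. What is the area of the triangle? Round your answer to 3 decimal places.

Area = ½·q·r·sin P ≈ 1.1044e+05.

area ≈ 110439.141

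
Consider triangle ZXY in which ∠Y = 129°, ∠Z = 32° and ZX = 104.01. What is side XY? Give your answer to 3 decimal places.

The third angle is ∠X = 180° − ∠Y − ∠Z = 19.00°.
Law of sines: XY = ZX·sin Z/sin Y ≈ 70.922.

70.922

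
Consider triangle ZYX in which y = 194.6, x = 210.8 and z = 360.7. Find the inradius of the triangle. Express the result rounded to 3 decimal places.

r ≈ 43.520

Semiperimeter s = (360.7 + 194.6 + 210.8)/2 = 383.05.
Heron's formula: area = √(383.05·22.35·188.45·172.25) ≈ 16670.
Inradius = area/s = 16670/383.05 ≈ 43.52.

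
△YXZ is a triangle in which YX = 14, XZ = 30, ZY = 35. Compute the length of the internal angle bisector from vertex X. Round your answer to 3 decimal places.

By the law of cosines, cos X = (YX² + XZ² − ZY²) / (2·YX·XZ) ≈ -0.15357, so ∠X ≈ 98.83°.
The bisector from X has length 2·YX·XZ·cos(∠X/2)/(YX+XZ) ≈ 12.42.

12.420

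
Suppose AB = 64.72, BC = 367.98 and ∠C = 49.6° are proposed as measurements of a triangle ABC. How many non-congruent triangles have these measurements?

BC·sin C = 367.98·sin(49.6°) ≈ 280.2.
Since AB = 64.72 < 280.2 = BC sin C, no triangle exists.

0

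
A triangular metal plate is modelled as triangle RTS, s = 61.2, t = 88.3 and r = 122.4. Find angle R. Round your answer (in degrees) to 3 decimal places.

By the law of cosines, cos R = (t² + s² − r²) / (2·t·s) ≈ -0.31823, so ∠R ≈ 108.56°.

∠R ≈ 108.556°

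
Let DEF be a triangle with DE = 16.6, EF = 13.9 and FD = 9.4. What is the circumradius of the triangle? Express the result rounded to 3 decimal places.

R ≈ 8.302

By the law of cosines, cos D = (FD² + DE² − EF²) / (2·FD·DE) ≈ 0.54701, so ∠D ≈ 56.84°.
Circumradius = EF/(2 sin D) ≈ 8.3022.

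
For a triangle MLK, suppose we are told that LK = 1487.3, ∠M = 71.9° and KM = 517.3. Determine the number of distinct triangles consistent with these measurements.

1

KM·sin M = 517.3·sin(71.9°) ≈ 491.7.
Since LK ≥ KM, exactly one triangle exists.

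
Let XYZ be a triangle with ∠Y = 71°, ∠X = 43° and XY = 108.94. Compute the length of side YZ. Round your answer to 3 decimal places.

The third angle is ∠Z = 180° − ∠X − ∠Y = 66.00°.
Law of sines: YZ = XY·sin X/sin Z ≈ 81.328.

81.328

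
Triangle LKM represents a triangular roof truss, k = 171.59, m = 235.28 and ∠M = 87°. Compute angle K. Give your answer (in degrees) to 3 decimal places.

∠K ≈ 46.744°

Law of sines: sin K = k·sin M/m ≈ 0.72830.
Since m ≥ k, only the acute value applies: ∠K ≈ 46.74°.
Then ∠L = 180° − ∠M − ∠K ≈ 46.26°.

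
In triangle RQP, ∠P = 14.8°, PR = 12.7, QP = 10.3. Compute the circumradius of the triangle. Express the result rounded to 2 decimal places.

7.44

By the law of cosines, RQ² = QP² + PR² − 2·QP·PR·cos P = 14.44, so RQ ≈ 3.8.
Area = ½·QP·PR·sin P ≈ 16.707.
Circumradius = RQ/(2 sin P) ≈ 7.4379.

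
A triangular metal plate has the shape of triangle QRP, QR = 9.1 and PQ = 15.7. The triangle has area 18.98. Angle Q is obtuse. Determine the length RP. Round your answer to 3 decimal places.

From area = ½·PQ·QR·sin Q, we get sin Q = 2·area/(PQ·QR) ≈ 0.26570.
Taking the obtuse solution, ∠Q ≈ 164.59°.
Law of cosines then gives RP ≈ 24.592.

24.592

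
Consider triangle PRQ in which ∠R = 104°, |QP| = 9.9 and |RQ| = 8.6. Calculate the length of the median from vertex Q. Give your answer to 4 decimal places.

m_Q ≈ 9.1296

Law of sines: sin P = |RQ|·sin R/|QP| ≈ 0.84288.
Since |QP| ≥ |RQ|, only the acute value applies: ∠P ≈ 57.45°.
Then ∠Q = 180° − ∠R − ∠P ≈ 18.55°.
Law of sines gives |PR| = |QP|·sin Q/sin R ≈ 3.2466.
Median from Q: ½√(2·|RQ|² + 2·|QP|² − |PR|²) ≈ 9.1296.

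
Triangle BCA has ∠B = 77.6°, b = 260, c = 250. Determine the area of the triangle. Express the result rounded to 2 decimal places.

area ≈ 17461.14

Law of sines: sin C = c·sin B/b ≈ 0.93911.
Since b ≥ c, only the acute value applies: ∠C ≈ 69.90°.
Then ∠A = 180° − ∠B − ∠C ≈ 32.50°.
Law of sines gives a = b·sin A/sin B ≈ 143.03.
Area = ½·b·c·sin A ≈ 17461.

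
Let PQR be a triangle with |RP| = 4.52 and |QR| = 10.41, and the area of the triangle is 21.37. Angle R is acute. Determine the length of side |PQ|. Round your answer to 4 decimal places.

From area = ½·|QR|·|RP|·sin R, we get sin R = 2·area/(|QR|·|RP|) ≈ 0.90833.
Taking the acute solution, ∠R ≈ 1.139 rad.
Law of cosines then gives |PQ| ≈ 9.4572.

9.4572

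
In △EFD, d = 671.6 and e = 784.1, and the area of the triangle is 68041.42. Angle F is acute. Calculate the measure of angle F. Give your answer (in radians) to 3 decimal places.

0.261

From area = ½·d·e·sin F, we get sin F = 2·area/(d·e) ≈ 0.25842.
Taking the acute solution, ∠F ≈ 0.261 rad.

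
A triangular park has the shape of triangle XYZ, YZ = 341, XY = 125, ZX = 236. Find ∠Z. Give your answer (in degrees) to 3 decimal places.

By the law of cosines, cos Z = (YZ² + ZX² − XY²) / (2·YZ·ZX) ≈ 0.97142, so ∠Z ≈ 13.73°.

∠Z ≈ 13.731°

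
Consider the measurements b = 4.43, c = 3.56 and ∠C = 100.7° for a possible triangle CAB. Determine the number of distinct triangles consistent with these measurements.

0

b·sin C = 4.43·sin(100.7°) ≈ 4.353.
Since ∠C is not acute, a triangle exists only if c > b; here c ≤ b, so there is no triangle.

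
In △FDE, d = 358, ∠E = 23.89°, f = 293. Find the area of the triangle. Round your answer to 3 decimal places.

Area = ½·f·d·sin E ≈ 21240.

area ≈ 21240.092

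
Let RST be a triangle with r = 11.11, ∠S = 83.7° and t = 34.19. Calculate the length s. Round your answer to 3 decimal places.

By the law of cosines, s² = t² + r² − 2·t·r·cos S = 1209, so s ≈ 34.771.

34.771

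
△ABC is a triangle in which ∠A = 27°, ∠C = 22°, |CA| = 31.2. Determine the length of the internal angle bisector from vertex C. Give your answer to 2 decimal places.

The third angle is ∠B = 180° − ∠C − ∠A = 131.00°.
Law of sines: |BC| = |CA|·sin A/sin B ≈ 18.768.
Law of sines: |AB| = |CA|·sin C/sin B ≈ 15.486.
The bisector from C has length 2·|BC|·|CA|·cos(∠C/2)/(|BC|+|CA|) ≈ 23.007.

t_C ≈ 23.01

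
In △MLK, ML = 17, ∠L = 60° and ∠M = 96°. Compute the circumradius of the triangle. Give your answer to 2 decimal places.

20.90

The third angle is ∠K = 180° − ∠M − ∠L = 24.00°.
Law of sines: LK = ML·sin M/sin K ≈ 41.567.
Law of sines: KM = ML·sin L/sin K ≈ 36.196.
Circumradius = ML/(2 sin K) ≈ 20.898.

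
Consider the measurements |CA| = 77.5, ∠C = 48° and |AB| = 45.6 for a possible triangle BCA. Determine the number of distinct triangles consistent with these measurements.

|CA|·sin C = 77.5·sin(48°) ≈ 57.59.
Since |AB| = 45.6 < 57.59 = |CA| sin C, no triangle exists.

0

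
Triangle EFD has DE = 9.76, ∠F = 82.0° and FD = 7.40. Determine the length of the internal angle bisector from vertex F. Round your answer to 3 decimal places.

5.614

Law of sines: sin E = FD·sin F/DE ≈ 0.75082.
Since DE ≥ FD, only the acute value applies: ∠E ≈ 48.66°.
Then ∠D = 180° − ∠F − ∠E ≈ 49.34°.
Law of sines gives EF = DE·sin D/sin F ≈ 7.4765.
The bisector from F has length 2·EF·FD·cos(∠F/2)/(EF+FD) ≈ 5.6136.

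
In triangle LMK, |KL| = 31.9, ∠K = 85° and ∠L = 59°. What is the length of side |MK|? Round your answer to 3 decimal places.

46.520

The third angle is ∠M = 180° − ∠K − ∠L = 36.00°.
Law of sines: |MK| = |KL|·sin L/sin M ≈ 46.52.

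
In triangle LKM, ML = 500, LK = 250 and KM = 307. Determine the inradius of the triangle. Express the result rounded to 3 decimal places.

57.677

Semiperimeter s = (307 + 500 + 250)/2 = 528.5.
Heron's formula: area = √(528.5·221.5·28.5·278.5) ≈ 30482.
Inradius = area/s = 30482/528.5 ≈ 57.677.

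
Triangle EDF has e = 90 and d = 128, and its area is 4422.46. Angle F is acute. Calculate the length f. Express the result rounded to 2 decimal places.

From area = ½·e·d·sin F, we get sin F = 2·area/(e·d) ≈ 0.76779.
Taking the acute solution, ∠F ≈ 50.16°.
Law of cosines then gives f ≈ 98.601.

98.60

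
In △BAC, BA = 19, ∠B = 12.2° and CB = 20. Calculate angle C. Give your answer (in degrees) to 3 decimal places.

By the law of cosines, AC² = CB² + BA² − 2·CB·BA·cos B = 18.164, so AC ≈ 4.2619.
Law of cosines again: cos C = (AC² + CB² − BA²)/(2·AC·CB) ≈ 0.33532, so ∠C ≈ 70.41°.

∠C ≈ 70.408°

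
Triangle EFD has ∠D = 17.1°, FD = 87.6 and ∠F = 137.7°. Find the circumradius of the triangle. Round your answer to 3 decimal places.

The third angle is ∠E = 180° − ∠F − ∠D = 25.20°.
Law of sines: DE = FD·sin F/sin E ≈ 138.47.
Law of sines: EF = FD·sin D/sin E ≈ 60.496.
Circumradius = FD/(2 sin E) ≈ 102.87.

R ≈ 102.870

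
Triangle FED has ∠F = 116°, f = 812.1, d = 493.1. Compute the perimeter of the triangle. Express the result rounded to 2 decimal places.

perimeter ≈ 1769.54

Law of sines: sin D = d·sin F/f ≈ 0.54574.
Since f ≥ d, only the acute value applies: ∠D ≈ 33.08°.
Then ∠E = 180° − ∠F − ∠D ≈ 30.92°.
Law of sines gives e = f·sin E/sin F ≈ 464.34.
Semiperimeter s = (812.1+464.34+493.1)/2 = 884.77.
Perimeter = 812.1 + 464.34 + 493.1 = 1769.5.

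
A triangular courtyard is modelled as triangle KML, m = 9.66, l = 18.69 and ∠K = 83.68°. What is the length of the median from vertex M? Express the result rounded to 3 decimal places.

By the law of cosines, k² = m² + l² − 2·m·l·cos K = 402.88, so k ≈ 20.072.
Median from M: ½√(2·l² + 2·k² − m²) ≈ 18.782.

18.782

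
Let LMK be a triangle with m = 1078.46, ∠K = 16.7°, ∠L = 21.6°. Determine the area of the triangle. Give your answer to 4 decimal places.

The third angle is ∠M = 180° − ∠K − ∠L = 141.70°.
Law of sines: l = m·sin L/sin M ≈ 640.56.
Law of sines: k = m·sin K/sin M ≈ 500.03.
Area = ½·m·l·sin K ≈ 99257.

99257.4455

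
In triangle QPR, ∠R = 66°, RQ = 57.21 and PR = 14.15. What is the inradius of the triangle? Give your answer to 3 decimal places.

r ≈ 5.944

By the law of cosines, QP² = PR² + RQ² − 2·PR·RQ·cos R = 2814.7, so QP ≈ 53.054.
Area = ½·PR·RQ·sin R ≈ 369.77.
Semiperimeter s = (14.15+57.21+53.054)/2 = 62.207.
Inradius = area/s = 369.77/62.207 ≈ 5.9442.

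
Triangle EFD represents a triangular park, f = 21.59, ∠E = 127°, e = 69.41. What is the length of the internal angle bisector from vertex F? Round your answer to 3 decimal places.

Law of sines: sin F = f·sin E/e ≈ 0.24842.
Since e ≥ f, only the acute value applies: ∠F ≈ 14.38°.
Then ∠D = 180° − ∠E − ∠F ≈ 38.62°.
Law of sines gives d = e·sin D/sin E ≈ 54.241.
The bisector from F has length 2·d·e·cos(∠F/2)/(d+e) ≈ 60.416.

60.416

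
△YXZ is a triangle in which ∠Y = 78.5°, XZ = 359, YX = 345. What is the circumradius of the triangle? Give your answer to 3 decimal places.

Law of sines: sin Z = YX·sin Y/XZ ≈ 0.94171.
Since XZ ≥ YX, only the acute value applies: ∠Z ≈ 70.34°.
Then ∠X = 180° − ∠Y − ∠Z ≈ 31.16°.
Law of sines gives ZY = XZ·sin X/sin Y ≈ 189.56.
Circumradius = XZ/(2 sin Y) ≈ 183.18.

183.177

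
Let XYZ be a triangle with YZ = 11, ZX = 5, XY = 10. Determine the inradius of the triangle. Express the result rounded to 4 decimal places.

Semiperimeter s = (11 + 5 + 10)/2 = 13.
Heron's formula: area = √(13·2·8·3) ≈ 24.98.
Inradius = area/s = 24.98/13 ≈ 1.9215.

r ≈ 1.9215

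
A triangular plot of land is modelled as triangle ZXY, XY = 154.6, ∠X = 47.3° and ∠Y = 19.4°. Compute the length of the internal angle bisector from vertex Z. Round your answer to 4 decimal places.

The third angle is ∠Z = 180° − ∠X − ∠Y = 113.30°.
Law of sines: YZ = XY·sin X/sin Z ≈ 123.71.
Law of sines: ZX = XY·sin Y/sin Z ≈ 55.912.
The bisector from Z has length 2·YZ·ZX·cos(∠Z/2)/(YZ+ZX) ≈ 42.339.

42.3392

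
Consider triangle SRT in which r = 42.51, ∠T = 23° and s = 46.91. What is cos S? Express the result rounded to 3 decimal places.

-0.037

By the law of cosines, t² = s² + r² − 2·s·r·cos T = 336.41, so t ≈ 18.341.
Law of cosines again: cos S = (r² + t² − s²)/(2·r·t) ≈ -0.03658, so ∠S ≈ 92.10°.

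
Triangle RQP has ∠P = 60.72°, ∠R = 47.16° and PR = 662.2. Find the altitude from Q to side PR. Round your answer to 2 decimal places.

445.02

The third angle is ∠Q = 180° − ∠P − ∠R = 72.12°.
Law of sines: QP = PR·sin R/sin Q ≈ 510.2.
Law of sines: RQ = PR·sin P/sin Q ≈ 606.91.
Area = ½·PR·QP·sin P ≈ 1.4735e+05.
The altitude from Q has length 2·area/PR ≈ 445.02.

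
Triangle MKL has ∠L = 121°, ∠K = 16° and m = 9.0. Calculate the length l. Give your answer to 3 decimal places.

11.312

The third angle is ∠M = 180° − ∠K − ∠L = 43.00°.
Law of sines: l = m·sin L/sin M ≈ 11.312.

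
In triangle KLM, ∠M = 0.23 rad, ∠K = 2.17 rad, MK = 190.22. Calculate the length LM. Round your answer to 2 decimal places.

232.55

The third angle is ∠L = π − ∠M − ∠K = 0.742 rad.
Law of sines: LM = MK·sin K/sin L ≈ 232.55.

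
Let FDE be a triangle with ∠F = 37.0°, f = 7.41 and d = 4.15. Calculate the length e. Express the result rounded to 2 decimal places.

10.29

Law of sines: sin D = d·sin F/f ≈ 0.33705.
Since f ≥ d, only the acute value applies: ∠D ≈ 19.70°.
Then ∠E = 180° − ∠F − ∠D ≈ 123.30°.
Law of sines gives e = f·sin E/sin F ≈ 10.291.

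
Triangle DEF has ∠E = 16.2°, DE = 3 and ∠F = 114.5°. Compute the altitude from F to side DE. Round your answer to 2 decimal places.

0.70

The third angle is ∠D = 180° − ∠E − ∠F = 49.30°.
Law of sines: EF = DE·sin D/sin F ≈ 2.4995.
Law of sines: FD = DE·sin E/sin F ≈ 0.91979.
Area = ½·DE·EF·sin E ≈ 1.046.
The altitude from F has length 2·area/DE ≈ 0.69732.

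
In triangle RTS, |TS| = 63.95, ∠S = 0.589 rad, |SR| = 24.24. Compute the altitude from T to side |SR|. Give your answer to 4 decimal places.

h_T ≈ 35.5261

By the law of cosines, |RT|² = |TS|² + |SR|² − 2·|TS|·|SR|·cos S = 2099.3, so |RT| ≈ 45.818.
Area = ½·|TS|·|SR|·sin S ≈ 430.58.
The altitude from T has length 2·area/|SR| ≈ 35.526.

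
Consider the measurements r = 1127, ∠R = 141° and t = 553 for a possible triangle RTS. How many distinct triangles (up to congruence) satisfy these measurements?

t·sin R = 553·sin(141°) ≈ 348.
Since ∠R is not acute, a triangle exists only if r > t; here r > t, so there is exactly one triangle.

1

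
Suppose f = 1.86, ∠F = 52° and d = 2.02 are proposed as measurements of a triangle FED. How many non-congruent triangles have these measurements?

d·sin F = 2.02·sin(52°) ≈ 1.592.
Since d sin F < f < d (1.592 < 1.86 < 2.02), two triangles exist.

2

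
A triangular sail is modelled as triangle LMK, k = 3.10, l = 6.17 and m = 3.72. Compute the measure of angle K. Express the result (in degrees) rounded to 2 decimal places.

By the law of cosines, cos K = (l² + m² − k²) / (2·l·m) ≈ 0.92141, so ∠K ≈ 22.87°.

22.87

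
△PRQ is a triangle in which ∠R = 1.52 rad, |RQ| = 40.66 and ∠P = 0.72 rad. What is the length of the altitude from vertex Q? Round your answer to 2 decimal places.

40.61

The third angle is ∠Q = π − ∠P − ∠R = 0.902 rad.
Law of sines: |QP| = |RQ|·sin R/sin P ≈ 61.584.
Law of sines: |PR| = |RQ|·sin Q/sin P ≈ 48.364.
Area = ½·|RQ|·|QP|·sin Q ≈ 981.97.
The altitude from Q has length 2·area/|PR| ≈ 40.608.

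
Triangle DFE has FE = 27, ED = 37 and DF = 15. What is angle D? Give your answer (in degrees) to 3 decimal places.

By the law of cosines, cos D = (ED² + DF² − FE²) / (2·ED·DF) ≈ 0.77928, so ∠D ≈ 38.81°.

∠D ≈ 38.805°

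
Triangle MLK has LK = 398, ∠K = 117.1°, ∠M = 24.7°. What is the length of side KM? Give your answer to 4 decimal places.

The third angle is ∠L = 180° − ∠K − ∠M = 38.20°.
Law of sines: KM = LK·sin L/sin M ≈ 589.01.

589.0068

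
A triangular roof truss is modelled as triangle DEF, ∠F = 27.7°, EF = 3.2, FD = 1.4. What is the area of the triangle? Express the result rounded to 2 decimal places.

Area = ½·EF·FD·sin F ≈ 1.0412.

1.04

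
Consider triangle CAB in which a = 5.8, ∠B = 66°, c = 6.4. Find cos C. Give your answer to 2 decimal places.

0.48

By the law of cosines, b² = c² + a² − 2·c·a·cos B = 44.404, so b ≈ 6.6636.
Law of cosines again: cos C = (a² + b² − c²)/(2·a·b) ≈ 0.47975, so ∠C ≈ 61.33°.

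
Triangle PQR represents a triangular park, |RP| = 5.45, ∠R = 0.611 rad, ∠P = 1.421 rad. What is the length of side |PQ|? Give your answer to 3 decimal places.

The third angle is ∠Q = π − ∠R − ∠P = 1.110 rad.
Law of sines: |PQ| = |RP|·sin R/sin Q ≈ 3.4914.

3.491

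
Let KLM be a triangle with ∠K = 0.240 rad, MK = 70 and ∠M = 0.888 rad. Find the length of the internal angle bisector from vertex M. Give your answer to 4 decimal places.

t_M ≈ 26.3321

The third angle is ∠L = π − ∠M − ∠K = 2.014 rad.
Law of sines: LM = MK·sin K/sin L ≈ 18.415.
Law of sines: KL = MK·sin M/sin L ≈ 60.103.
The bisector from M has length 2·LM·MK·cos(∠M/2)/(LM+MK) ≈ 26.332.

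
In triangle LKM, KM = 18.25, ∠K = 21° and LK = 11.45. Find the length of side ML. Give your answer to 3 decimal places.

By the law of cosines, ML² = LK² + KM² − 2·LK·KM·cos K = 73.998, so ML ≈ 8.6022.

8.602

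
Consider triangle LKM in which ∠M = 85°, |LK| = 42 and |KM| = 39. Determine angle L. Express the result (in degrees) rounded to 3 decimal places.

∠L ≈ 67.674°

Law of sines: sin L = |KM|·sin M/|LK| ≈ 0.92504.
Since |LK| ≥ |KM|, only the acute value applies: ∠L ≈ 67.67°.
Then ∠K = 180° − ∠M − ∠L ≈ 27.33°.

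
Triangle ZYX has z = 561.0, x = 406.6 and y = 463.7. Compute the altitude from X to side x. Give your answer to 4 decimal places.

456.6248

Semiperimeter s = (561 + 463.7 + 406.6)/2 = 715.65.
Heron's formula: area = √(715.65·154.65·251.95·309.05) ≈ 92832.
The altitude from X has length 2·area/x ≈ 456.62.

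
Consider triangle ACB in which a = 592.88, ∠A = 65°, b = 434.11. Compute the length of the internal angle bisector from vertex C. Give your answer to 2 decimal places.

t_C ≈ 401.80

Law of sines: sin B = b·sin A/a ≈ 0.66360.
Since a ≥ b, only the acute value applies: ∠B ≈ 41.58°.
Then ∠C = 180° − ∠A − ∠B ≈ 73.42°.
Law of sines gives c = a·sin C/sin A ≈ 626.99.
The bisector from C has length 2·b·a·cos(∠C/2)/(b+a) ≈ 401.8.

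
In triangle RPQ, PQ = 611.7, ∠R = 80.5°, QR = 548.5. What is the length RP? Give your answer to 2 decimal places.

Law of sines: sin P = QR·sin R/PQ ≈ 0.88438.
Since PQ ≥ QR, only the acute value applies: ∠P ≈ 62.18°.
Then ∠Q = 180° − ∠R − ∠P ≈ 37.32°.
Law of sines gives RP = PQ·sin Q/sin R ≈ 376.05.

376.05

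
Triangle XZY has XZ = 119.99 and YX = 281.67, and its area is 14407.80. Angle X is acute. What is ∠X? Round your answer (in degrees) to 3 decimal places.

58.495

From area = ½·YX·XZ·sin X, we get sin X = 2·area/(YX·XZ) ≈ 0.85259.
Taking the acute solution, ∠X ≈ 58.49°.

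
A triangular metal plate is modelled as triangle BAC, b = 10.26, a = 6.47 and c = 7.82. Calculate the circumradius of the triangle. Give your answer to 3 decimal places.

R ≈ 5.131

By the law of cosines, cos B = (a² + c² − b²) / (2·a·c) ≈ -0.02228, so ∠B ≈ 91.28°.
Circumradius = b/(2 sin B) ≈ 5.1313.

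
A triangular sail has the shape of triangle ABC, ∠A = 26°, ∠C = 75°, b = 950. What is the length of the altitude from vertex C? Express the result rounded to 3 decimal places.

The third angle is ∠B = 180° − ∠C − ∠A = 79.00°.
Law of sines: a = b·sin A/sin B ≈ 424.25.
Law of sines: c = b·sin C/sin B ≈ 934.8.
Area = ½·b·a·sin C ≈ 1.9465e+05.
The altitude from C has length 2·area/c ≈ 416.45.

h_C ≈ 416.453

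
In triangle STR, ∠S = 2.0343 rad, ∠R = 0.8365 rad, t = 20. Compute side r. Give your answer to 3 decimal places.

55.500

The third angle is ∠T = π − ∠R − ∠S = 0.2708 rad.
Law of sines: r = t·sin R/sin T ≈ 55.5.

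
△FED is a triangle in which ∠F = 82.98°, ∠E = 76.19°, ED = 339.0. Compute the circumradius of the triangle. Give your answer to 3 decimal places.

The third angle is ∠D = 180° − ∠F − ∠E = 20.83°.
Law of sines: DF = ED·sin E/sin F ≈ 331.69.
Law of sines: FE = ED·sin D/sin F ≈ 121.46.
Circumradius = ED/(2 sin F) ≈ 170.78.

170.780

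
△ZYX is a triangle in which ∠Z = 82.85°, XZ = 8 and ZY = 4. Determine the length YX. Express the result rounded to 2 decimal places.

By the law of cosines, YX² = XZ² + ZY² − 2·XZ·ZY·cos Z = 72.034, so YX ≈ 8.4873.

8.49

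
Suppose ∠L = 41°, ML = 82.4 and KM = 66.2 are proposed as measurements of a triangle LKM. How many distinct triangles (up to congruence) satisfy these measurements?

ML·sin L = 82.4·sin(41°) ≈ 54.06.
Since ML sin L < KM < ML (54.06 < 66.2 < 82.4), two triangles exist.

2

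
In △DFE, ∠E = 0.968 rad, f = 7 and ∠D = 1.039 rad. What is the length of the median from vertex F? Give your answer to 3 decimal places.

The third angle is ∠F = π − ∠E − ∠D = 1.135 rad.
Law of sines: d = f·sin D/sin F ≈ 6.6566.
Law of sines: e = f·sin E/sin F ≈ 6.362.
Median from F: ½√(2·e² + 2·d² − f²) ≈ 5.4902.

5.490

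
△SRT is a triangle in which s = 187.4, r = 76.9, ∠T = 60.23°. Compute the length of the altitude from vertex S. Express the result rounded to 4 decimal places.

By the law of cosines, t² = s² + r² − 2·s·r·cos T = 26722, so t ≈ 163.47.
Area = ½·s·r·sin T ≈ 6254.6.
The altitude from S has length 2·area/s ≈ 66.751.

66.7512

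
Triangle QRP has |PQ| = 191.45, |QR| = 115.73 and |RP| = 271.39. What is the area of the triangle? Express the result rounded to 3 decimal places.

9375.501

Semiperimeter s = (271.39 + 191.45 + 115.73)/2 = 289.28.
Heron's formula: area = √(289.28·17.895·97.835·173.55) ≈ 9375.5.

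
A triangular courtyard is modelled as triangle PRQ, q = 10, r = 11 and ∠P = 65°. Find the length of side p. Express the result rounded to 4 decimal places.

11.3148

By the law of cosines, p² = r² + q² − 2·r·q·cos P = 128.02, so p ≈ 11.315.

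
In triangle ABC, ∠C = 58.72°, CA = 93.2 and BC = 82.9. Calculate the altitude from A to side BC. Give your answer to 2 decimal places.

By the law of cosines, AB² = BC² + CA² − 2·BC·CA·cos C = 7535.4, so AB ≈ 86.806.
Area = ½·BC·CA·sin C ≈ 3301.6.
The altitude from A has length 2·area/BC ≈ 79.652.

h_A ≈ 79.65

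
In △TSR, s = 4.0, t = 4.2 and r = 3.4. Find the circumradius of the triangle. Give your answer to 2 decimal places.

By the law of cosines, cos T = (s² + r² − t²) / (2·s·r) ≈ 0.36471, so ∠T ≈ 68.61°.
Circumradius = t/(2 sin T) ≈ 2.2553.

2.26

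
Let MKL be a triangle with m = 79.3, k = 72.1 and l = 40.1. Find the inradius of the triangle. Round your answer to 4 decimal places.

15.0370

Semiperimeter s = (79.3 + 72.1 + 40.1)/2 = 95.75.
Heron's formula: area = √(95.75·16.45·23.65·55.65) ≈ 1439.8.
Inradius = area/s = 1439.8/95.75 ≈ 15.037.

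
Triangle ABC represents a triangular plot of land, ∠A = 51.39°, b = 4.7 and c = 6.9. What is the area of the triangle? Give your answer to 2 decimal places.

Area = ½·b·c·sin A ≈ 12.671.

area ≈ 12.67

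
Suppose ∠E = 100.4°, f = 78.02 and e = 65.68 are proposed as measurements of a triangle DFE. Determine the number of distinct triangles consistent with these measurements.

f·sin E = 78.02·sin(100.4°) ≈ 76.74.
Since ∠E is not acute, a triangle exists only if e > f; here e ≤ f, so there is no triangle.

0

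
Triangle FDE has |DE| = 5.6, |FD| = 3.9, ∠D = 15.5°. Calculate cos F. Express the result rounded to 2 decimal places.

cos F ≈ -0.71

By the law of cosines, |EF|² = |FD|² + |DE|² − 2·|FD|·|DE|·cos D = 4.4786, so |EF| ≈ 2.1163.
Law of cosines again: cos F = (|EF|² + |FD|² − |DE|²)/(2·|EF|·|FD|) ≈ -0.70706, so ∠F ≈ 135.00°.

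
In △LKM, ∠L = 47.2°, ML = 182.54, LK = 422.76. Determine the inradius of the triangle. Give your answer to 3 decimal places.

By the law of cosines, KM² = ML² + LK² − 2·ML·LK·cos L = 1.0718e+05, so KM ≈ 327.39.
Area = ½·ML·LK·sin L ≈ 28311.
Semiperimeter s = (327.39+182.54+422.76)/2 = 466.34.
Inradius = area/s = 28311/466.34 ≈ 60.709.

r ≈ 60.709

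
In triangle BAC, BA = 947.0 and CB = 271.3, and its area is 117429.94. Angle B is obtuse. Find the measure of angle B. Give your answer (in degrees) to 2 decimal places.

113.92

From area = ½·CB·BA·sin B, we get sin B = 2·area/(CB·BA) ≈ 0.91413.
Taking the obtuse solution, ∠B ≈ 113.92°.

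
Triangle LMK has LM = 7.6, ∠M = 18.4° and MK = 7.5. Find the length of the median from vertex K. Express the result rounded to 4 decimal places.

m_K ≈ 4.0748

By the law of cosines, KL² = LM² + MK² − 2·LM·MK·cos M = 5.8381, so KL ≈ 2.4162.
Median from K: ½√(2·MK² + 2·KL² − LM²) ≈ 4.0748.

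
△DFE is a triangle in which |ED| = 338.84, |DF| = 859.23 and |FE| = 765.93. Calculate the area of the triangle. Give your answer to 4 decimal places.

area ≈ 129437.0544

Semiperimeter s = (765.93 + 338.84 + 859.23)/2 = 982.
Heron's formula: area = √(982·216.07·643.16·122.77) ≈ 1.2944e+05.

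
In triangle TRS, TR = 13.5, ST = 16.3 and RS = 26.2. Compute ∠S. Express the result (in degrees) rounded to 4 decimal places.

∠S ≈ 25.6610°

By the law of cosines, cos S = (RS² + ST² − TR²) / (2·RS·ST) ≈ 0.90137, so ∠S ≈ 25.66°.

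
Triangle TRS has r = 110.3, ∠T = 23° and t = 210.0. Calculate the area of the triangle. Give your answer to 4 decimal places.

Law of sines: sin R = r·sin T/t ≈ 0.20523.
Since t ≥ r, only the acute value applies: ∠R ≈ 11.84°.
Then ∠S = 180° − ∠T − ∠R ≈ 145.16°.
Law of sines gives s = t·sin S/sin T ≈ 307.06.
Area = ½·t·r·sin S ≈ 6616.8.

6616.8182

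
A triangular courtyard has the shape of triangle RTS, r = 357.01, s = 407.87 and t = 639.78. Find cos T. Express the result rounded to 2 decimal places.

cos T ≈ -0.40

By the law of cosines, cos T = (s² + r² − t²) / (2·s·r) ≈ -0.39661, so ∠T ≈ 113.37°.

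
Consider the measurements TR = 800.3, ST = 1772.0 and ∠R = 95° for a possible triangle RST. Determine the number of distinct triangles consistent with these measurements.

TR·sin R = 800.3·sin(95°) ≈ 797.3.
Since ∠R is not acute, a triangle exists only if ST > TR; here ST > TR, so there is exactly one triangle.

1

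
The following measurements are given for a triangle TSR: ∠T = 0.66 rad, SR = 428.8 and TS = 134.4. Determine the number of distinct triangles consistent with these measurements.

TS·sin T = 134.4·sin(0.66 rad) ≈ 82.4.
Since SR ≥ TS, exactly one triangle exists.

1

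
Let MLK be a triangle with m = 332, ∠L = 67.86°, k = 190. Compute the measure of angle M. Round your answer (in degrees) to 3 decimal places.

By the law of cosines, l² = k² + m² − 2·k·m·cos L = 98778, so l ≈ 314.29.
Law of cosines again: cos M = (l² + k² − m²)/(2·l·k) ≈ 0.20643, so ∠M ≈ 78.09°.

∠M ≈ 78.087°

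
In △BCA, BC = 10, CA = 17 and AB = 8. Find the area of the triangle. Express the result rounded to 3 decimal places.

area ≈ 24.969

Semiperimeter s = (17 + 8 + 10)/2 = 17.5.
Heron's formula: area = √(17.5·0.5·9.5·7.5) ≈ 24.969.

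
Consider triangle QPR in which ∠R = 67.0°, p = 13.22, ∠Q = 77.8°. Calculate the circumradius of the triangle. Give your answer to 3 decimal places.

The third angle is ∠P = 180° − ∠R − ∠Q = 35.20°.
Law of sines: q = p·sin Q/sin P ≈ 22.416.
Law of sines: r = p·sin R/sin P ≈ 21.111.
Circumradius = p/(2 sin P) ≈ 11.467.

11.467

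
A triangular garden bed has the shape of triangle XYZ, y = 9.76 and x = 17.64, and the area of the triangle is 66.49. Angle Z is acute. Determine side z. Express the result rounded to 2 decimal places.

From area = ½·x·y·sin Z, we get sin Z = 2·area/(x·y) ≈ 0.77239.
Taking the acute solution, ∠Z ≈ 50.57°.
Law of cosines then gives z ≈ 13.701.

13.70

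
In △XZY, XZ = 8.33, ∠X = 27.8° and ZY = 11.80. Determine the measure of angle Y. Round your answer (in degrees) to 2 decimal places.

Law of sines: sin Y = XZ·sin X/ZY ≈ 0.32924.
Since ZY ≥ XZ, only the acute value applies: ∠Y ≈ 19.22°.
Then ∠Z = 180° − ∠X − ∠Y ≈ 132.98°.

19.22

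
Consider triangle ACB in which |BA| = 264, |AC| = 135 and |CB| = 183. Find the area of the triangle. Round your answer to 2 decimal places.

Semiperimeter s = (183 + 264 + 135)/2 = 291.
Heron's formula: area = √(291·108·27·156) ≈ 11505.

area ≈ 11505.42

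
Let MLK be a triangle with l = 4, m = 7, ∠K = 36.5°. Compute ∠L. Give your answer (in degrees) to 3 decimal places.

∠L ≈ 32.157°

By the law of cosines, k² = m² + l² − 2·m·l·cos K = 19.984, so k ≈ 4.4703.
Law of cosines again: cos L = (k² + m² − l²)/(2·k·m) ≈ 0.84659, so ∠L ≈ 32.16°.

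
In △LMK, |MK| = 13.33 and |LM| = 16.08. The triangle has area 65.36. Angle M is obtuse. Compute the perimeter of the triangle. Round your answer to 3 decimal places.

From area = ½·|LM|·|MK|·sin M, we get sin M = 2·area/(|LM|·|MK|) ≈ 0.60985.
Taking the obtuse solution, ∠M ≈ 142.42°.
Law of cosines then gives |KL| ≈ 27.857.
Perimeter = 13.33 + 27.857 + 16.08 = 57.267.

57.267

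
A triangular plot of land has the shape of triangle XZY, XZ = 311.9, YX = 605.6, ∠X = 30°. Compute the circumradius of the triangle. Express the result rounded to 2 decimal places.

369.96

By the law of cosines, ZY² = YX² + XZ² − 2·YX·XZ·cos X = 1.3687e+05, so ZY ≈ 369.96.
Area = ½·YX·XZ·sin X ≈ 47222.
Circumradius = ZY/(2 sin X) ≈ 369.96.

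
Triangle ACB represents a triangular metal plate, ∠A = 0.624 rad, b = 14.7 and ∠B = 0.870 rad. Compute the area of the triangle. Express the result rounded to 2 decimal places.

The third angle is ∠C = π − ∠B − ∠A = 1.648 rad.
Law of sines: a = b·sin A/sin B ≈ 11.237.
Law of sines: c = b·sin C/sin B ≈ 19.176.
Area = ½·b·a·sin C ≈ 82.351.

area ≈ 82.35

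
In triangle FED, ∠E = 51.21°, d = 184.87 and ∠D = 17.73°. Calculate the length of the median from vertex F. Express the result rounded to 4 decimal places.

m_F ≈ 220.9085

The third angle is ∠F = 180° − ∠E − ∠D = 111.06°.
Law of sines: f = d·sin F/sin D ≈ 566.51.
Law of sines: e = d·sin E/sin D ≈ 473.17.
Median from F: ½√(2·e² + 2·d² − f²) ≈ 220.91.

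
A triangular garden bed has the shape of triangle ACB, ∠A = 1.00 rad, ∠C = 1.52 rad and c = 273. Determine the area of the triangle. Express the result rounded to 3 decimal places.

The third angle is ∠B = π − ∠A − ∠C = 0.622 rad.
Law of sines: a = c·sin A/sin C ≈ 230.02.
Law of sines: b = c·sin B/sin C ≈ 159.18.
Area = ½·c·a·sin B ≈ 18284.

area ≈ 18283.723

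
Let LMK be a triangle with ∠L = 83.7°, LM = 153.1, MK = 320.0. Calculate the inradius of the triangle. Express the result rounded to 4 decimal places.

r ≈ 58.8463

Law of sines: sin K = LM·sin L/MK ≈ 0.47555.
Since MK ≥ LM, only the acute value applies: ∠K ≈ 28.40°.
Then ∠M = 180° − ∠L − ∠K ≈ 67.90°.
Law of sines gives KL = MK·sin M/sin L ≈ 298.3.
Area = ½·MK·LM·sin M ≈ 22697.
Semiperimeter s = (320+298.3+153.1)/2 = 385.7.
Inradius = area/s = 22697/385.7 ≈ 58.846.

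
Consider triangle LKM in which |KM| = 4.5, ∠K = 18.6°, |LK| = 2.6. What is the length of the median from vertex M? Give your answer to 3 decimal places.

By the law of cosines, |ML|² = |LK|² + |KM|² − 2·|LK|·|KM|·cos K = 4.8322, so |ML| ≈ 2.1982.
Median from M: ½√(2·|KM|² + 2·|ML|² − |LK|²) ≈ 3.2941.

3.294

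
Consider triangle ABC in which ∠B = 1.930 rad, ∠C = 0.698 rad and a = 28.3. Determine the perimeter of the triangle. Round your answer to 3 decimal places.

perimeter ≈ 119.244

The third angle is ∠A = π − ∠B − ∠C = 0.514 rad.
Law of sines: b = a·sin B/sin A ≈ 53.925.
Law of sines: c = a·sin C/sin A ≈ 37.019.
Semiperimeter s = (28.3+53.925+37.019)/2 = 59.622.
Perimeter = 28.3 + 53.925 + 37.019 = 119.24.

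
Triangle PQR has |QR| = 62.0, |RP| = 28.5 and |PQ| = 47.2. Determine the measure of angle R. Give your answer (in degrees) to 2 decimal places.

By the law of cosines, cos R = (|QR|² + |RP|² − |PQ|²) / (2·|QR|·|RP|) ≈ 0.68716, so ∠R ≈ 46.59°.

46.59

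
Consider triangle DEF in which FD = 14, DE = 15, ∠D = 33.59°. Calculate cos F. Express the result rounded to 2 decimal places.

0.18

By the law of cosines, EF² = FD² + DE² − 2·FD·DE·cos D = 71.133, so EF ≈ 8.434.
Law of cosines again: cos F = (EF² + FD² − DE²)/(2·EF·FD) ≈ 0.17841, so ∠F ≈ 79.72°.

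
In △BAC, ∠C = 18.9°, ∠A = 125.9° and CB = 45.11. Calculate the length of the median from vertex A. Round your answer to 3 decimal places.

m_A ≈ 13.007

The third angle is ∠B = 180° − ∠A − ∠C = 35.20°.
Law of sines: AC = CB·sin B/sin A ≈ 32.101.
Law of sines: BA = CB·sin C/sin A ≈ 18.038.
Median from A: ½√(2·BA² + 2·AC² − CB²) ≈ 13.007.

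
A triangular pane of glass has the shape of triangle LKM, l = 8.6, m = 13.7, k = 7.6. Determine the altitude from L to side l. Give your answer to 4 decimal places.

Semiperimeter s = (8.6 + 7.6 + 13.7)/2 = 14.95.
Heron's formula: area = √(14.95·6.35·7.35·1.25) ≈ 29.533.
The altitude from L has length 2·area/l ≈ 6.8681.

6.8681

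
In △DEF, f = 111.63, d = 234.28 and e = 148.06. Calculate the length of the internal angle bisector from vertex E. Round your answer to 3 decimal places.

By the law of cosines, cos E = (f² + d² − e²) / (2·f·d) ≈ 0.86849, so ∠E ≈ 29.72°.
The bisector from E has length 2·f·d·cos(∠E/2)/(f+d) ≈ 146.15.

t_E ≈ 146.155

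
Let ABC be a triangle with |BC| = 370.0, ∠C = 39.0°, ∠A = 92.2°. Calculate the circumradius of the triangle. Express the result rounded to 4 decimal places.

185.1365

The third angle is ∠B = 180° − ∠C − ∠A = 48.80°.
Law of sines: |CA| = |BC|·sin B/sin A ≈ 278.6.
Law of sines: |AB| = |BC|·sin C/sin A ≈ 233.02.
Circumradius = |BC|/(2 sin A) ≈ 185.14.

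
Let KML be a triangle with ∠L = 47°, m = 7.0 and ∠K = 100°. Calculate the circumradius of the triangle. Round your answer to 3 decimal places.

6.426

The third angle is ∠M = 180° − ∠L − ∠K = 33.00°.
Law of sines: k = m·sin K/sin M ≈ 12.657.
Law of sines: l = m·sin L/sin M ≈ 9.3998.
Circumradius = m/(2 sin M) ≈ 6.4263.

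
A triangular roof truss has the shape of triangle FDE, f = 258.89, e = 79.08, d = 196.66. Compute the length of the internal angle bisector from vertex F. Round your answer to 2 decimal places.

t_F ≈ 42.93

By the law of cosines, cos F = (d² + e² − f²) / (2·d·e) ≈ -0.71037, so ∠F ≈ 135.27°.
The bisector from F has length 2·d·e·cos(∠F/2)/(d+e) ≈ 42.926.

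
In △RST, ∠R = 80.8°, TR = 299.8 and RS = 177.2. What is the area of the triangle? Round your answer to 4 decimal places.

26220.5899

Area = ½·TR·RS·sin R ≈ 26221.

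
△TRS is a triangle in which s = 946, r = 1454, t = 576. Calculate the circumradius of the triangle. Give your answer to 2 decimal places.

By the law of cosines, cos T = (r² + s² − t²) / (2·r·s) ≈ 0.97321, so ∠T ≈ 13.29°.
Circumradius = t/(2 sin T) ≈ 1252.5.

1252.51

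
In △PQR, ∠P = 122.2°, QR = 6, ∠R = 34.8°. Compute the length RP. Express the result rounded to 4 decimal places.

2.7705

The third angle is ∠Q = 180° − ∠R − ∠P = 23.00°.
Law of sines: RP = QR·sin Q/sin P ≈ 2.7705.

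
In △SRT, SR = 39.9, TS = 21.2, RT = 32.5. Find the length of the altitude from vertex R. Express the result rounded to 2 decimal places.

Semiperimeter s = (32.5 + 21.2 + 39.9)/2 = 46.8.
Heron's formula: area = √(46.8·14.3·25.6·6.9) ≈ 343.82.
The altitude from R has length 2·area/TS ≈ 32.436.

h_R ≈ 32.44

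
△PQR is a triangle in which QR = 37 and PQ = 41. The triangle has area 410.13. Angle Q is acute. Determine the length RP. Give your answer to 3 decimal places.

22.311

From area = ½·PQ·QR·sin Q, we get sin Q = 2·area/(PQ·QR) ≈ 0.54071.
Taking the acute solution, ∠Q ≈ 32.73°.
Law of cosines then gives RP ≈ 22.311.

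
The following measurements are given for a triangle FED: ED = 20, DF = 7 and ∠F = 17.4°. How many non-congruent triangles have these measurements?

DF·sin F = 7·sin(17.4°) ≈ 2.093.
Since ED ≥ DF, exactly one triangle exists.

1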